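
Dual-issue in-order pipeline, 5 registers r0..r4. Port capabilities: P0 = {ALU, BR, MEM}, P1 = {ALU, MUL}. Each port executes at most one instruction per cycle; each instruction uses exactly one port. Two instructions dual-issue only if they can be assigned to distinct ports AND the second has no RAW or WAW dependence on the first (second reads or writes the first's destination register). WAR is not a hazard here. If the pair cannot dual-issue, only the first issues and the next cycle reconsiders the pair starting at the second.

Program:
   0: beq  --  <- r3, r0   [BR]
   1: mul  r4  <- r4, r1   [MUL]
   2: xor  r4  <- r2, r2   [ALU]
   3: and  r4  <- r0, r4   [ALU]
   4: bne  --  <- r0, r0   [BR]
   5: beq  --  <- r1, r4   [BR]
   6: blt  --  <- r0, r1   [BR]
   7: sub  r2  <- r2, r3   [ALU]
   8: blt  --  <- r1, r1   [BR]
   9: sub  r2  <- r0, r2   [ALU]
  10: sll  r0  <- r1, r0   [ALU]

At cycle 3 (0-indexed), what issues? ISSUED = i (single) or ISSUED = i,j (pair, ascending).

t=0 i0,i1:beq+mul ; pair
t=1 i2:xor ; RAW+WAW r4
t=2 i3,i4:and+bne ; pair
t=3 i5:beq ; no-port BR/BR
t=4 i6,i7:blt+sub ; pair
t=5 i8,i9:blt+sub ; pair
t=6 i10:sll ; tail

ISSUED = 5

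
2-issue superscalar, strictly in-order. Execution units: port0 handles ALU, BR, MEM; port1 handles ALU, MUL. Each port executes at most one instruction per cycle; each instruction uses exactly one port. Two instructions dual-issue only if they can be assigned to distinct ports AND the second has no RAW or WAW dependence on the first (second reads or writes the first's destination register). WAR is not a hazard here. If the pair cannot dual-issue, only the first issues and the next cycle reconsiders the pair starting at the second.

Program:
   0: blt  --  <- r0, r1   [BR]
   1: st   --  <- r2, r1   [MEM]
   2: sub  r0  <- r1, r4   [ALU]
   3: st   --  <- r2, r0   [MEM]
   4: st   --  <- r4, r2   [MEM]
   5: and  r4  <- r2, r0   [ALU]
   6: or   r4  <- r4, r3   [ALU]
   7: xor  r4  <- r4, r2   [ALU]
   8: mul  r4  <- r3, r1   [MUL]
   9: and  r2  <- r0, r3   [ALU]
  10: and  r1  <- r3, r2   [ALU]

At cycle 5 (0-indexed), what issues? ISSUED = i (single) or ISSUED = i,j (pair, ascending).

  cy0 -> i0 (blt.BR) no-port BR/MEM
  cy1 -> i1/i2 (st.MEM/sub.ALU) 2-wide
  cy2 -> i3 (st.MEM) no-port MEM/MEM
  cy3 -> i4/i5 (st.MEM/and.ALU) 2-wide
  cy4 -> i6 (or.ALU) RAW+WAW r4
  cy5 -> i7 (xor.ALU) WAW r4
  cy6 -> i8/i9 (mul.MUL/and.ALU) 2-wide
  cy7 -> i10 (and.ALU) tail

ISSUED = 7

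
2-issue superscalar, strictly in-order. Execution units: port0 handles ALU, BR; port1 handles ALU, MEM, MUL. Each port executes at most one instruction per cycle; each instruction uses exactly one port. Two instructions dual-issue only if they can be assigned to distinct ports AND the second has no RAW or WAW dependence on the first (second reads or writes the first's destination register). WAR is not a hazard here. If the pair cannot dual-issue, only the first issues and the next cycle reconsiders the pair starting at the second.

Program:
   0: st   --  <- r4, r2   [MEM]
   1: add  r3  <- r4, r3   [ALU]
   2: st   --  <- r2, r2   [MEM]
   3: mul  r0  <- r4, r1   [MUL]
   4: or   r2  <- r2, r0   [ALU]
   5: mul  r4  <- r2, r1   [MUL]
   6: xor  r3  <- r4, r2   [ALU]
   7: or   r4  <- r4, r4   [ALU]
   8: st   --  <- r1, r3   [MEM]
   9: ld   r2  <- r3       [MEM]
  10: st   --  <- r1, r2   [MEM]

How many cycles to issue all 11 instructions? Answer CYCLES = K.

CYCLES = 9

  cy0 -> i0/i1 (st add) 2-wide
  cy1 -> i2 (st) no-port MEM/MUL
  cy2 -> i3 (mul) RAW r0
  cy3 -> i4 (or) RAW r2
  cy4 -> i5 (mul) RAW r4
  cy5 -> i6/i7 (xor or) 2-wide
  cy6 -> i8 (st) no-port MEM/MEM
  cy7 -> i9 (ld) no-port MEM/MEM
  cy8 -> i10 (st) tail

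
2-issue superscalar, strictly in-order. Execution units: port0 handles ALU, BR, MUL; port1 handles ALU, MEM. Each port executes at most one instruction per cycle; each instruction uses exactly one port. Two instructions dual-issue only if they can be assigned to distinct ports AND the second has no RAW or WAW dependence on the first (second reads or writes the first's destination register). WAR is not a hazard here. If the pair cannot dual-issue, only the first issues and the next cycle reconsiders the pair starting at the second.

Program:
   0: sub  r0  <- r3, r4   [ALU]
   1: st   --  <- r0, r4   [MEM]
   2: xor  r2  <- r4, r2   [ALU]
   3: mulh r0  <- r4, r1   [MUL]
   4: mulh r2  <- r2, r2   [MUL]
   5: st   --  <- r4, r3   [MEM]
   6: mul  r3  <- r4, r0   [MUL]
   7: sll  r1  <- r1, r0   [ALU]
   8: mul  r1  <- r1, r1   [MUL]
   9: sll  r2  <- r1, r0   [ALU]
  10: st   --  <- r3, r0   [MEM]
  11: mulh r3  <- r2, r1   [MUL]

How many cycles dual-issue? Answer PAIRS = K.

  cy0 -> i0 (sub.ALU) RAW r0
  cy1 -> i1/i2 (st.MEM;xor.ALU) dual
  cy2 -> i3 (mulh.MUL) no-port MUL/MUL
  cy3 -> i4/i5 (mulh.MUL;st.MEM) dual
  cy4 -> i6/i7 (mul.MUL;sll.ALU) dual
  cy5 -> i8 (mul.MUL) RAW r1
  cy6 -> i9/i10 (sll.ALU;st.MEM) dual
  cy7 -> i11 (mulh.MUL) tail

PAIRS = 4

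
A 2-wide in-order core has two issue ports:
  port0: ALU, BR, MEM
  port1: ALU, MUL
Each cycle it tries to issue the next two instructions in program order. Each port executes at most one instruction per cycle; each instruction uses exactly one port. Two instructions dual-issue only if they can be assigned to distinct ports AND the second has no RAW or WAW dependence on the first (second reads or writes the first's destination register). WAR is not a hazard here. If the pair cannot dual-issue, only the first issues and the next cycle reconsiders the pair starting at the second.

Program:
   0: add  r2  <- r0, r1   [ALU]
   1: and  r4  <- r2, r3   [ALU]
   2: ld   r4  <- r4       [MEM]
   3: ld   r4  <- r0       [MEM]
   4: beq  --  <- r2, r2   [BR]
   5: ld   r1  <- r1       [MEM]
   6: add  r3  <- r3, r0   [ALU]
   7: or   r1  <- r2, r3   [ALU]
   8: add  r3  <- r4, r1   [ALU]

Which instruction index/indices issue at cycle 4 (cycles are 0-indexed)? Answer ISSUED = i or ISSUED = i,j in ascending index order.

[0] i0  add  -- RAW r2
[1] i1  and  -- RAW+WAW r4
[2] i2  ld  -- no-port MEM/MEM
[3] i3  ld  -- no-port MEM/BR
[4] i4  beq  -- no-port BR/MEM
[5] i5&i6  ld/add  -- dual
[6] i7  or  -- RAW r1
[7] i8  add  -- tail

ISSUED = 4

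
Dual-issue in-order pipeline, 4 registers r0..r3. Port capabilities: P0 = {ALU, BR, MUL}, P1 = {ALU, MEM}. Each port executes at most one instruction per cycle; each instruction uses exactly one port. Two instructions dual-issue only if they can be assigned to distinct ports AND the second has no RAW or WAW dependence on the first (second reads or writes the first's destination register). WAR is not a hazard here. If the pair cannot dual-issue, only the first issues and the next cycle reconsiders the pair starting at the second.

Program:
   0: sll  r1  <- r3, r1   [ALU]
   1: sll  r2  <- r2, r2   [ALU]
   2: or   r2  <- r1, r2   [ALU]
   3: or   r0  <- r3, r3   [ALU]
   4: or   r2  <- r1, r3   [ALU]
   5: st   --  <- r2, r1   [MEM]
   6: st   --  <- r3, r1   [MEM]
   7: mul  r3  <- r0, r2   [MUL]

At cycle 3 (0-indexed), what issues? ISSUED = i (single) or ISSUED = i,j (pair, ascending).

ISSUED = 5

[0] i0&i1  sll+sll  -- pair
[1] i2&i3  or+or  -- pair
[2] i4  or  -- RAW r2
[3] i5  st  -- no-port MEM/MEM
[4] i6&i7  st+mul  -- pair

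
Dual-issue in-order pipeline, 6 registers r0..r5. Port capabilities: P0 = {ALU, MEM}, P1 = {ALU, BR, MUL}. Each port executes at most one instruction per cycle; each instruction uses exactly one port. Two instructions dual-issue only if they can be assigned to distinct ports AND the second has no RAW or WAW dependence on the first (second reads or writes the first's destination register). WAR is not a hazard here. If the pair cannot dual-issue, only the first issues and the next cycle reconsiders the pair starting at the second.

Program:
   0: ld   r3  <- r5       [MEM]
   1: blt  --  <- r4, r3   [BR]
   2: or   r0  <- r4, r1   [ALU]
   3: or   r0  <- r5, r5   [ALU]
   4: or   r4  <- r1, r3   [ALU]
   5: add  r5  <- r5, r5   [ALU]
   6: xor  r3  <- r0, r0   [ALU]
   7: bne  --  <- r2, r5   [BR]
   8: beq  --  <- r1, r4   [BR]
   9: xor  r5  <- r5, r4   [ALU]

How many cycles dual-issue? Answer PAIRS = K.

PAIRS = 4

0. ld @i0  | RAW r3
1. blt+or @i1,i2  | pair
2. or+or @i3,i4  | pair
3. add+xor @i5,i6  | pair
4. bne @i7  | no-port BR/BR
5. beq+xor @i8,i9  | pair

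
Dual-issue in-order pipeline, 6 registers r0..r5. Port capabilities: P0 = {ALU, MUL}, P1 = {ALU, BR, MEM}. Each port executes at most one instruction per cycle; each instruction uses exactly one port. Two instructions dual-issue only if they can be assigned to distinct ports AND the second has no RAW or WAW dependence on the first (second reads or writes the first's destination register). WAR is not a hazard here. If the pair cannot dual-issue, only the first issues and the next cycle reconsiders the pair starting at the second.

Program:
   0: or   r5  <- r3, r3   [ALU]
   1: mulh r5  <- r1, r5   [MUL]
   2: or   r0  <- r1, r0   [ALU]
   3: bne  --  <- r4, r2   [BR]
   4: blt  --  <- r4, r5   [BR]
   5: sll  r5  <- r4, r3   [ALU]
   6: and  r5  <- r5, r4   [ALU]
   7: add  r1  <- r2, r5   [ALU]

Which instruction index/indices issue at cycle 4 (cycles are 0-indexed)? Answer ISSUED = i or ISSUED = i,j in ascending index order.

t=0 i0:or ; RAW+WAW r5
t=1 i1,i2:mulh/or ; 2-wide
t=2 i3:bne ; no-port BR/BR
t=3 i4,i5:blt/sll ; 2-wide
t=4 i6:and ; RAW r5
t=5 i7:add ; tail

ISSUED = 6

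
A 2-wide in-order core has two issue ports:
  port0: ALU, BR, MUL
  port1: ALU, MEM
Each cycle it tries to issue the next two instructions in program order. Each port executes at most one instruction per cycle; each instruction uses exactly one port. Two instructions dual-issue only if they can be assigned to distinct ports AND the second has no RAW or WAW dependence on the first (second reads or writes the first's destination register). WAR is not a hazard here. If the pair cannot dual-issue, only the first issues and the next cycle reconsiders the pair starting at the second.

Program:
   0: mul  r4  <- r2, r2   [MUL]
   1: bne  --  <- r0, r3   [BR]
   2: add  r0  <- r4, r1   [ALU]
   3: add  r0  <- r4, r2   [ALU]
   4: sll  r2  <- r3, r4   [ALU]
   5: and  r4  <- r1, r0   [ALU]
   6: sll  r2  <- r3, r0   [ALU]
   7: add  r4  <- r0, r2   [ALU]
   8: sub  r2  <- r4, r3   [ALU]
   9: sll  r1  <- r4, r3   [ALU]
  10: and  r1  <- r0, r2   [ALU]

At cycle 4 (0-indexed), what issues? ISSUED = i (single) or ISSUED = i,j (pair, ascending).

#0 head=0: mul i0 no-port MUL/BR
#1 head=1: bne;add i1,i2 dual
#2 head=3: add;sll i3,i4 dual
#3 head=5: and;sll i5,i6 dual
#4 head=7: add i7 RAW r4
#5 head=8: sub;sll i8,i9 dual
#6 head=10: and i10 tail

ISSUED = 7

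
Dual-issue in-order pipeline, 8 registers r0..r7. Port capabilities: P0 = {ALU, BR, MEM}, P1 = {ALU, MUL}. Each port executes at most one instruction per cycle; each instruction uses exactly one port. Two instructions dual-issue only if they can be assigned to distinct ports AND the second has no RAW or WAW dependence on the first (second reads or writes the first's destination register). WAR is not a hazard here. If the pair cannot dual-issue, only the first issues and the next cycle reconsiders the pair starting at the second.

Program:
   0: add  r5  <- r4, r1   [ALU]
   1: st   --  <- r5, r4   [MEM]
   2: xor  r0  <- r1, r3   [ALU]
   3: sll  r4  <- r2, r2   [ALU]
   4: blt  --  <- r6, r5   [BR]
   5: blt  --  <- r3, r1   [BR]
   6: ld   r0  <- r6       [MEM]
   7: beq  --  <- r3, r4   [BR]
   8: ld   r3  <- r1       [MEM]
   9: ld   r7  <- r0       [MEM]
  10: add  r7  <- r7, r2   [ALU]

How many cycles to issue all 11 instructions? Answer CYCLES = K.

t=0 i0:add.ALU ; RAW r5
t=1 i1,i2:st.MEM xor.ALU ; pair
t=2 i3,i4:sll.ALU blt.BR ; pair
t=3 i5:blt.BR ; no-port BR/MEM
t=4 i6:ld.MEM ; no-port MEM/BR
t=5 i7:beq.BR ; no-port BR/MEM
t=6 i8:ld.MEM ; no-port MEM/MEM
t=7 i9:ld.MEM ; RAW+WAW r7
t=8 i10:add.ALU ; tail

CYCLES = 9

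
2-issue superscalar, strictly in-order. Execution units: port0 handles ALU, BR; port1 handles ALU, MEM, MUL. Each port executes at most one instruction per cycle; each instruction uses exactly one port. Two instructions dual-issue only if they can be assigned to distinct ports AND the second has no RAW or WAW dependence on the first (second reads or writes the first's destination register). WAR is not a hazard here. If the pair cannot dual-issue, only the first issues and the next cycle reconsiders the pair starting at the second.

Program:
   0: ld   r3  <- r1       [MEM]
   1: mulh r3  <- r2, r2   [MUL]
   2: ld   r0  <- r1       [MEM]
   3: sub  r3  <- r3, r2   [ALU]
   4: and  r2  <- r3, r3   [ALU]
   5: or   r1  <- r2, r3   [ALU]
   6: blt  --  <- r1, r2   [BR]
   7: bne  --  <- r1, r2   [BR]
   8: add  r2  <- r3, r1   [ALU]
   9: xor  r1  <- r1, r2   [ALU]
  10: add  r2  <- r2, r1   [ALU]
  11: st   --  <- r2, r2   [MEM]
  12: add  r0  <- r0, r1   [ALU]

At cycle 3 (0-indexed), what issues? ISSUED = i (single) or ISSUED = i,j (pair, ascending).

#0 head=0: ld.MEM i0 no-port MEM/MUL
#1 head=1: mulh.MUL i1 no-port MUL/MEM
#2 head=2: ld.MEM sub.ALU i2+i3 pair
#3 head=4: and.ALU i4 RAW r2
#4 head=5: or.ALU i5 RAW r1
#5 head=6: blt.BR i6 no-port BR/BR
#6 head=7: bne.BR add.ALU i7+i8 pair
#7 head=9: xor.ALU i9 RAW r1
#8 head=10: add.ALU i10 RAW r2
#9 head=11: st.MEM add.ALU i11+i12 pair

ISSUED = 4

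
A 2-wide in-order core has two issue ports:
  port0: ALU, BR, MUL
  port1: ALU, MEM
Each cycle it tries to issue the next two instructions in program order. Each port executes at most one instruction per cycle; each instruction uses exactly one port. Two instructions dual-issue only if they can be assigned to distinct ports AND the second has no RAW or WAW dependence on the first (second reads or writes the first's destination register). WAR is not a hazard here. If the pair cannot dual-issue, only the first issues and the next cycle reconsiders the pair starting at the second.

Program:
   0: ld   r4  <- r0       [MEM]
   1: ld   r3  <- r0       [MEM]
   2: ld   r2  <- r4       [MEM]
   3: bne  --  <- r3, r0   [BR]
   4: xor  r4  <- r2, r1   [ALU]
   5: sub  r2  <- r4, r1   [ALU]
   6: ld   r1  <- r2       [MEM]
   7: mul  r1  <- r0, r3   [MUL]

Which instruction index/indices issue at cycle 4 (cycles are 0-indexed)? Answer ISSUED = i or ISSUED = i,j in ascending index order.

ISSUED = 5

c0: i0 ld  no-port MEM/MEM
c1: i1 ld  no-port MEM/MEM
c2: i2,i3 ld+bne  dual
c3: i4 xor  RAW r4
c4: i5 sub  RAW r2
c5: i6 ld  WAW r1
c6: i7 mul  tail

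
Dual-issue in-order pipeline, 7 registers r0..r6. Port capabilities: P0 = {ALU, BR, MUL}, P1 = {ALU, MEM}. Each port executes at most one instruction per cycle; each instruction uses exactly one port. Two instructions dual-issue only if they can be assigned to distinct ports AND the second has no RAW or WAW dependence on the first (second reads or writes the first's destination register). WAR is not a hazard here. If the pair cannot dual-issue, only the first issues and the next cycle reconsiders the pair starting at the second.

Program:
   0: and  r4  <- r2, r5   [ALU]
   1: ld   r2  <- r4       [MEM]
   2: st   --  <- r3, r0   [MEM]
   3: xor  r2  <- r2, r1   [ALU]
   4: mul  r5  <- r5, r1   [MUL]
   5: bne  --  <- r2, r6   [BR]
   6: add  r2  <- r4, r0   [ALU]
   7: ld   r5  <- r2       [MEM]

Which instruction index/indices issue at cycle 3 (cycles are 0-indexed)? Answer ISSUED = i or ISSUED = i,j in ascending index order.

c0: i0 and  RAW r4
c1: i1 ld  no-port MEM/MEM
c2: i2/i3 st;xor  dual
c3: i4 mul  no-port MUL/BR
c4: i5/i6 bne;add  dual
c5: i7 ld  tail

ISSUED = 4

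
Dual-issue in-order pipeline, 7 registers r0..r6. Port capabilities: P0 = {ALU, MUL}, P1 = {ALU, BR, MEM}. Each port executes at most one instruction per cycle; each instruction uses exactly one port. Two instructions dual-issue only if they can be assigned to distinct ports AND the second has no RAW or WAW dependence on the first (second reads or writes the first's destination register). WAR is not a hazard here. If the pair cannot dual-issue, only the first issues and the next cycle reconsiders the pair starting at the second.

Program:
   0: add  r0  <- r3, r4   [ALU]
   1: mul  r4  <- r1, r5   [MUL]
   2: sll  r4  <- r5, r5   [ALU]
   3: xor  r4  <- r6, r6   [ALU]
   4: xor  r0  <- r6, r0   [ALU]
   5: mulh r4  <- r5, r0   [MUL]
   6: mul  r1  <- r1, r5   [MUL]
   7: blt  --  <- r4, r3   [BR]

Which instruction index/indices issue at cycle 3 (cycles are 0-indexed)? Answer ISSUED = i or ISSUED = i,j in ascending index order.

ISSUED = 5

#0 head=0: add;mul i0/i1 2-wide
#1 head=2: sll i2 WAW r4
#2 head=3: xor;xor i3/i4 2-wide
#3 head=5: mulh i5 no-port MUL/MUL
#4 head=6: mul;blt i6/i7 2-wide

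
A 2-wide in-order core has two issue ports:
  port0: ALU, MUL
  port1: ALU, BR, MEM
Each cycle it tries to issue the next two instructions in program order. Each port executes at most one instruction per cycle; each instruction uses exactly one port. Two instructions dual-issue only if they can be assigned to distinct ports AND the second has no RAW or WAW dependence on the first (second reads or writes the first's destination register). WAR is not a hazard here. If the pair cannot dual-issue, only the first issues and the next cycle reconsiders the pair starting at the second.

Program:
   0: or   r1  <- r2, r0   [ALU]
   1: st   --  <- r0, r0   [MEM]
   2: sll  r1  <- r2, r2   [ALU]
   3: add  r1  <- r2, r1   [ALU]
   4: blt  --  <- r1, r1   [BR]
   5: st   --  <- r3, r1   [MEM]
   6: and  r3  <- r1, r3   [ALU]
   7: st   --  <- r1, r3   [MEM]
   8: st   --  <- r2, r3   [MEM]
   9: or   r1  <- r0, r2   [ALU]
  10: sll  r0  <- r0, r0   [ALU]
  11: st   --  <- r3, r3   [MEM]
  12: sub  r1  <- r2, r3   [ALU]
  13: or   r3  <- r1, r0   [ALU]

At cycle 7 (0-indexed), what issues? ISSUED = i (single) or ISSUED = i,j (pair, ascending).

  cy0 -> i0,i1 (or;st) dual
  cy1 -> i2 (sll) RAW+WAW r1
  cy2 -> i3 (add) RAW r1
  cy3 -> i4 (blt) no-port BR/MEM
  cy4 -> i5,i6 (st;and) dual
  cy5 -> i7 (st) no-port MEM/MEM
  cy6 -> i8,i9 (st;or) dual
  cy7 -> i10,i11 (sll;st) dual
  cy8 -> i12 (sub) RAW r1
  cy9 -> i13 (or) tail

ISSUED = 10,11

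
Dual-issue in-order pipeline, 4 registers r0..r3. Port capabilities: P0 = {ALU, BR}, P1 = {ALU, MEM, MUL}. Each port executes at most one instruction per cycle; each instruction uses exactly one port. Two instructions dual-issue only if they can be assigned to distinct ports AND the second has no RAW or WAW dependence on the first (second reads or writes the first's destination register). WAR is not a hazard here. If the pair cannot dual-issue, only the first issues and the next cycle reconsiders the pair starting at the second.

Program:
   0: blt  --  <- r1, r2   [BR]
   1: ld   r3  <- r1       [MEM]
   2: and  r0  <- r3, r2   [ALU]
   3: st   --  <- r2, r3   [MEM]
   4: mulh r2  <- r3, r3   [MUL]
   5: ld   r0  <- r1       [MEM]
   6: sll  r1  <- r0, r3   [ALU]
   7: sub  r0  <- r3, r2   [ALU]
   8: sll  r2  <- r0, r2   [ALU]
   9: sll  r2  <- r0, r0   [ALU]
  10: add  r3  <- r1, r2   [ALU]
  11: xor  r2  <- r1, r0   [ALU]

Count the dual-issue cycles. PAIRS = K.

c0: i0,i1 blt.BR/ld.MEM  dual
c1: i2,i3 and.ALU/st.MEM  dual
c2: i4 mulh.MUL  no-port MUL/MEM
c3: i5 ld.MEM  RAW r0
c4: i6,i7 sll.ALU/sub.ALU  dual
c5: i8 sll.ALU  WAW r2
c6: i9 sll.ALU  RAW r2
c7: i10,i11 add.ALU/xor.ALU  dual

PAIRS = 4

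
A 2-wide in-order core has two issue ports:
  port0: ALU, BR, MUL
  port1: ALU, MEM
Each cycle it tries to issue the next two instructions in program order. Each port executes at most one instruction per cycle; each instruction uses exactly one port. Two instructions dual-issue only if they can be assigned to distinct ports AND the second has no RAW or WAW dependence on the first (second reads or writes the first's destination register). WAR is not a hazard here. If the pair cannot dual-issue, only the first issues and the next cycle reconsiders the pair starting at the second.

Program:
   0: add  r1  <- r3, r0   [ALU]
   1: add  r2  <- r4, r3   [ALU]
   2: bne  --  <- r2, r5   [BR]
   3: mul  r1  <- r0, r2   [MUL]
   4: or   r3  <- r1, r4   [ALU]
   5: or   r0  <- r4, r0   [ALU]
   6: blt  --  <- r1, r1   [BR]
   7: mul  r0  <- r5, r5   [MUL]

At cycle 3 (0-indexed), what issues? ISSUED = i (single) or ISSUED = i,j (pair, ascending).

c0: i0/i1 add/add  dual
c1: i2 bne  no-port BR/MUL
c2: i3 mul  RAW r1
c3: i4/i5 or/or  dual
c4: i6 blt  no-port BR/MUL
c5: i7 mul  tail

ISSUED = 4,5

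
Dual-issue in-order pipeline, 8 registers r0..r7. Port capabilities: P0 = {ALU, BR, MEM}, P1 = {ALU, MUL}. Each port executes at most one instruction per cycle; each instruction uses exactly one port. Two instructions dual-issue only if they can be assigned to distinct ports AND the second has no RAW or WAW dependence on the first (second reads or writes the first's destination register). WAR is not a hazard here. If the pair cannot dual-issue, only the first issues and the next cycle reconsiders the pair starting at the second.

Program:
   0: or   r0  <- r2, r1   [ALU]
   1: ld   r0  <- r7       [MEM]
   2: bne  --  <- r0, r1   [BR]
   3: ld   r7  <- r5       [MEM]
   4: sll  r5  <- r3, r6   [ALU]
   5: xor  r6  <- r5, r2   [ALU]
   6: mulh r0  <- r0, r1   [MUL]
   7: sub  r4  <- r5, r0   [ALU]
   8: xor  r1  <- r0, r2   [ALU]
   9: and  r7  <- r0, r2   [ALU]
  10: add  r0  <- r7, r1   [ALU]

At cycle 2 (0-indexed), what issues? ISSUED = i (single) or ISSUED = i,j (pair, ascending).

ISSUED = 2

#0 head=0: or.ALU i0 WAW r0
#1 head=1: ld.MEM i1 no-port MEM/BR
#2 head=2: bne.BR i2 no-port BR/MEM
#3 head=3: ld.MEM sll.ALU i3&i4 dual
#4 head=5: xor.ALU mulh.MUL i5&i6 dual
#5 head=7: sub.ALU xor.ALU i7&i8 dual
#6 head=9: and.ALU i9 RAW r7
#7 head=10: add.ALU i10 tail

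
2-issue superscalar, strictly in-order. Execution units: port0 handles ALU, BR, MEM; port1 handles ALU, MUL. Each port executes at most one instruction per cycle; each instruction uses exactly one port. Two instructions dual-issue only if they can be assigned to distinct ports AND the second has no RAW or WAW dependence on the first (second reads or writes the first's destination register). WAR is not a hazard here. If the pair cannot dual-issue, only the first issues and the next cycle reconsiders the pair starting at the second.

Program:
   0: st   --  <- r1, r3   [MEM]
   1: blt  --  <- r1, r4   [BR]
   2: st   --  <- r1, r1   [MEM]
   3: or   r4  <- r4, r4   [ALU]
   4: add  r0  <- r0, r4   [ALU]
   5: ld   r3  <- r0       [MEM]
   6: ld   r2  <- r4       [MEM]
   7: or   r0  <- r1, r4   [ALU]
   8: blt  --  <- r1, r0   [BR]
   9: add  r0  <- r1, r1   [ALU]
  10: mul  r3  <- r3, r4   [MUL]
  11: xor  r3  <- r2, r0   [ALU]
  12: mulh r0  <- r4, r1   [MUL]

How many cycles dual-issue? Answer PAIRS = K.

PAIRS = 4

  cy0 -> i0 (st.MEM) no-port MEM/BR
  cy1 -> i1 (blt.BR) no-port BR/MEM
  cy2 -> i2&i3 (st.MEM/or.ALU) 2-wide
  cy3 -> i4 (add.ALU) RAW r0
  cy4 -> i5 (ld.MEM) no-port MEM/MEM
  cy5 -> i6&i7 (ld.MEM/or.ALU) 2-wide
  cy6 -> i8&i9 (blt.BR/add.ALU) 2-wide
  cy7 -> i10 (mul.MUL) WAW r3
  cy8 -> i11&i12 (xor.ALU/mulh.MUL) 2-wide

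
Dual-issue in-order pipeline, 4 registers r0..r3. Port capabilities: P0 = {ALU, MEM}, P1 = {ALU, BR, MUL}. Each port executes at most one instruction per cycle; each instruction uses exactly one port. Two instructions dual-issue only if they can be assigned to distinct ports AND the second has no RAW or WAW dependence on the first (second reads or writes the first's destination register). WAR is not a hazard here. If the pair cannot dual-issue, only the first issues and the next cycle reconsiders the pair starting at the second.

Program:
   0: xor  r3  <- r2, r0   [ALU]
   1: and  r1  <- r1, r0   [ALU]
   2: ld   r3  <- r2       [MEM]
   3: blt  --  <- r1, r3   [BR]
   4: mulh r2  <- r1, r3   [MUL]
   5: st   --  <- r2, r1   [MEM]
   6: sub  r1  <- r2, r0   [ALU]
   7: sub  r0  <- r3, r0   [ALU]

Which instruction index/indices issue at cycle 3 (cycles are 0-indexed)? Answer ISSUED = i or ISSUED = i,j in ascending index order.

ISSUED = 4

t=0 i0+i1:xor+and ; pair
t=1 i2:ld ; RAW r3
t=2 i3:blt ; no-port BR/MUL
t=3 i4:mulh ; RAW r2
t=4 i5+i6:st+sub ; pair
t=5 i7:sub ; tail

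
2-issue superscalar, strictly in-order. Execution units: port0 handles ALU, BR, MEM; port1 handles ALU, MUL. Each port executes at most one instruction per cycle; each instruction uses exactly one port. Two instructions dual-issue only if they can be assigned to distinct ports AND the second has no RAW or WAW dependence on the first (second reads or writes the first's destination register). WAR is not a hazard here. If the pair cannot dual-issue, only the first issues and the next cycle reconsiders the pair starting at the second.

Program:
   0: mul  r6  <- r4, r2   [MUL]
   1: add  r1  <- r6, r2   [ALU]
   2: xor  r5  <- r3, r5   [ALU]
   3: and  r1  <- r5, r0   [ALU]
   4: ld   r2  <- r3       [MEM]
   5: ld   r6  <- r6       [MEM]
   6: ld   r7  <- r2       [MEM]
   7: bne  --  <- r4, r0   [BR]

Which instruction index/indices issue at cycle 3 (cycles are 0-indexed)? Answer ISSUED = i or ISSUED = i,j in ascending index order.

ISSUED = 5

c0: i0 mul.MUL  RAW r6
c1: i1,i2 add.ALU xor.ALU  dual
c2: i3,i4 and.ALU ld.MEM  dual
c3: i5 ld.MEM  no-port MEM/MEM
c4: i6 ld.MEM  no-port MEM/BR
c5: i7 bne.BR  tail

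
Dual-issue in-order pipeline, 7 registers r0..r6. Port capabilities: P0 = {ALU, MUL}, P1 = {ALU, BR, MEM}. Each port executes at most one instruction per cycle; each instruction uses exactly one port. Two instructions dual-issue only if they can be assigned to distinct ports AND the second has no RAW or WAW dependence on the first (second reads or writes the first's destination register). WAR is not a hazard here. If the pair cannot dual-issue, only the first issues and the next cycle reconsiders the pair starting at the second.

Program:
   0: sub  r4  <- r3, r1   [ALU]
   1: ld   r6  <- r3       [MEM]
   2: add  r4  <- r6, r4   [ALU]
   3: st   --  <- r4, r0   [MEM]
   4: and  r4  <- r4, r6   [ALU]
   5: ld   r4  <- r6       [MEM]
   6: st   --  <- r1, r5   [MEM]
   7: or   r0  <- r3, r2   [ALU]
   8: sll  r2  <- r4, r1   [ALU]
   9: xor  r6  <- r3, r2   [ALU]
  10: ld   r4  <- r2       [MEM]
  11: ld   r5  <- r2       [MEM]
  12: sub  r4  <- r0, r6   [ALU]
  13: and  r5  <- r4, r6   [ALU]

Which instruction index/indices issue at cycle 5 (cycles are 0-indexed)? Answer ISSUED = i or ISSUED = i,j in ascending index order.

ISSUED = 8

t=0 i0,i1:sub.ALU;ld.MEM ; 2-wide
t=1 i2:add.ALU ; RAW r4
t=2 i3,i4:st.MEM;and.ALU ; 2-wide
t=3 i5:ld.MEM ; no-port MEM/MEM
t=4 i6,i7:st.MEM;or.ALU ; 2-wide
t=5 i8:sll.ALU ; RAW r2
t=6 i9,i10:xor.ALU;ld.MEM ; 2-wide
t=7 i11,i12:ld.MEM;sub.ALU ; 2-wide
t=8 i13:and.ALU ; tail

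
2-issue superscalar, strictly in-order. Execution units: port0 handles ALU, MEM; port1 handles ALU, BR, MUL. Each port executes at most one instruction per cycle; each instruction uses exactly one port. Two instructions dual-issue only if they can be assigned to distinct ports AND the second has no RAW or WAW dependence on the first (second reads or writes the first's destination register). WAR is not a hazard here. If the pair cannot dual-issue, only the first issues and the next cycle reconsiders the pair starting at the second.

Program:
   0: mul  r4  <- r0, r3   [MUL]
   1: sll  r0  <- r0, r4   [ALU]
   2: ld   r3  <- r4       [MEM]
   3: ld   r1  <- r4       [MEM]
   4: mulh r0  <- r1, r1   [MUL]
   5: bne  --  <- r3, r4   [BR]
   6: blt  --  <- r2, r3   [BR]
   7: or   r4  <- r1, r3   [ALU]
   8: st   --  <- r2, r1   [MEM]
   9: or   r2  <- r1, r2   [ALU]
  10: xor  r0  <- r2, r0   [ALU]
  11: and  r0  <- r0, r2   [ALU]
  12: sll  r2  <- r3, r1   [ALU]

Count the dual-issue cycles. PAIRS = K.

PAIRS = 4

0. mul @i0  | RAW r4
1. sll ld @i1&i2  | dual
2. ld @i3  | RAW r1
3. mulh @i4  | no-port MUL/BR
4. bne @i5  | no-port BR/BR
5. blt or @i6&i7  | dual
6. st or @i8&i9  | dual
7. xor @i10  | RAW+WAW r0
8. and sll @i11&i12  | dual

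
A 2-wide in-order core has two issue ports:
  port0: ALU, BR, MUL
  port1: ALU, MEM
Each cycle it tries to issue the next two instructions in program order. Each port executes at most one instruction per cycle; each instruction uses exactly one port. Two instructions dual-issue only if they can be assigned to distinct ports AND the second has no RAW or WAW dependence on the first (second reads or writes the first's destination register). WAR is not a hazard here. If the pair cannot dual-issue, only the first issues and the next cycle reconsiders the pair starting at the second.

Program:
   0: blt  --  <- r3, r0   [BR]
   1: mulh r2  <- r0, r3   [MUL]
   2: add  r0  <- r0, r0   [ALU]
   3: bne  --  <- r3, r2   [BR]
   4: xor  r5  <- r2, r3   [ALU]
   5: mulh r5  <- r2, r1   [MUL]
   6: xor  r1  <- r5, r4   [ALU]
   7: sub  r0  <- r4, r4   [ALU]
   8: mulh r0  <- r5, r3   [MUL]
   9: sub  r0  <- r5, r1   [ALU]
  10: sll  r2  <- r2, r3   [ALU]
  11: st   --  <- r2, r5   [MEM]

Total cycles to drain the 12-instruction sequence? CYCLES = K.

CYCLES = 8

c0: i0 blt.BR  no-port BR/MUL
c1: i1+i2 mulh.MUL+add.ALU  2-wide
c2: i3+i4 bne.BR+xor.ALU  2-wide
c3: i5 mulh.MUL  RAW r5
c4: i6+i7 xor.ALU+sub.ALU  2-wide
c5: i8 mulh.MUL  WAW r0
c6: i9+i10 sub.ALU+sll.ALU  2-wide
c7: i11 st.MEM  tail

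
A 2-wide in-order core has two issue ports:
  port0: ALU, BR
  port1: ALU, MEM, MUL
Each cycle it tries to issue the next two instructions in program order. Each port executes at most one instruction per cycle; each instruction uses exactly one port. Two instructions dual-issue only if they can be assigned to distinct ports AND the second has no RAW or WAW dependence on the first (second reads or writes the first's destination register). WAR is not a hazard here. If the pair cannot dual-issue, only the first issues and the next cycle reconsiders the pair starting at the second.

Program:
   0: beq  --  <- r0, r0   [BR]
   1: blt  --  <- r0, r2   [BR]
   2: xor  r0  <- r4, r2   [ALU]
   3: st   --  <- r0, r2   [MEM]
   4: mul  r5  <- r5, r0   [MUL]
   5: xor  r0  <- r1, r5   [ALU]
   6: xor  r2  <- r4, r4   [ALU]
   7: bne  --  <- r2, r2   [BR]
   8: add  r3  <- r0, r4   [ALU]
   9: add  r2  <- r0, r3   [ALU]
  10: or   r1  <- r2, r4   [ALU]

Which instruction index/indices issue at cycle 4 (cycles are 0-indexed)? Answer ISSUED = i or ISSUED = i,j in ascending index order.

#0 head=0: beq.BR i0 no-port BR/BR
#1 head=1: blt.BR xor.ALU i1+i2 2-wide
#2 head=3: st.MEM i3 no-port MEM/MUL
#3 head=4: mul.MUL i4 RAW r5
#4 head=5: xor.ALU xor.ALU i5+i6 2-wide
#5 head=7: bne.BR add.ALU i7+i8 2-wide
#6 head=9: add.ALU i9 RAW r2
#7 head=10: or.ALU i10 tail

ISSUED = 5,6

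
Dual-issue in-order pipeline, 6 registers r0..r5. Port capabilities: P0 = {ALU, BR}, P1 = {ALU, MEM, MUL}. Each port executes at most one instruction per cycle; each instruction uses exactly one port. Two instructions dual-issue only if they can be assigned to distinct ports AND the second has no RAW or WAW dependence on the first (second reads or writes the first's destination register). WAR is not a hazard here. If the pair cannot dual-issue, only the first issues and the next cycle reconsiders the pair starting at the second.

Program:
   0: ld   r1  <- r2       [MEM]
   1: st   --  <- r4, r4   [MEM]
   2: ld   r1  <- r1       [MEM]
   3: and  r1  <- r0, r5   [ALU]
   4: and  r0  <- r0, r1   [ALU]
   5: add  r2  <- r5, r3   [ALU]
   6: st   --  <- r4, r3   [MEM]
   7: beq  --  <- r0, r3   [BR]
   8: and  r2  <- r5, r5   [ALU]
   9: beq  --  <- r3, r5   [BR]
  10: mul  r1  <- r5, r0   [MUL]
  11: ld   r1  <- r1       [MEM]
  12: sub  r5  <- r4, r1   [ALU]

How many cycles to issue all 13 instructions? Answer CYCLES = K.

CYCLES = 10

[0] i0  ld  -- no-port MEM/MEM
[1] i1  st  -- no-port MEM/MEM
[2] i2  ld  -- WAW r1
[3] i3  and  -- RAW r1
[4] i4/i5  and add  -- 2-wide
[5] i6/i7  st beq  -- 2-wide
[6] i8/i9  and beq  -- 2-wide
[7] i10  mul  -- no-port MUL/MEM
[8] i11  ld  -- RAW r1
[9] i12  sub  -- tail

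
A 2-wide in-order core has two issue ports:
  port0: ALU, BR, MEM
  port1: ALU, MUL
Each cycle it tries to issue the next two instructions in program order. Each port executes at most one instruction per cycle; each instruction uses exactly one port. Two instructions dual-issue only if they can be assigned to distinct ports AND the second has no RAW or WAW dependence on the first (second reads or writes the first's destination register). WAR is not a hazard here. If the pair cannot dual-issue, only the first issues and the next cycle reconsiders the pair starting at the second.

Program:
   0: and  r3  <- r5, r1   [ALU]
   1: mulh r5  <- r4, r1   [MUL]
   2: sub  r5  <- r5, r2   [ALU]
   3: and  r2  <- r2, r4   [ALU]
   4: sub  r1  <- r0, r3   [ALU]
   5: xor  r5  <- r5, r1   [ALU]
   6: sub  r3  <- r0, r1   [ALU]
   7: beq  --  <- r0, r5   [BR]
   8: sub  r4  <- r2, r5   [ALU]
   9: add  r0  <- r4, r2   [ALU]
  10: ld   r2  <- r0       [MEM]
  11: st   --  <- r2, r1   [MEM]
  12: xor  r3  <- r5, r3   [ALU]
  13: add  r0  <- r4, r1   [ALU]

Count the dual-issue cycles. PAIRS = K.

#0 head=0: and.ALU mulh.MUL i0/i1 dual
#1 head=2: sub.ALU and.ALU i2/i3 dual
#2 head=4: sub.ALU i4 RAW r1
#3 head=5: xor.ALU sub.ALU i5/i6 dual
#4 head=7: beq.BR sub.ALU i7/i8 dual
#5 head=9: add.ALU i9 RAW r0
#6 head=10: ld.MEM i10 no-port MEM/MEM
#7 head=11: st.MEM xor.ALU i11/i12 dual
#8 head=13: add.ALU i13 tail

PAIRS = 5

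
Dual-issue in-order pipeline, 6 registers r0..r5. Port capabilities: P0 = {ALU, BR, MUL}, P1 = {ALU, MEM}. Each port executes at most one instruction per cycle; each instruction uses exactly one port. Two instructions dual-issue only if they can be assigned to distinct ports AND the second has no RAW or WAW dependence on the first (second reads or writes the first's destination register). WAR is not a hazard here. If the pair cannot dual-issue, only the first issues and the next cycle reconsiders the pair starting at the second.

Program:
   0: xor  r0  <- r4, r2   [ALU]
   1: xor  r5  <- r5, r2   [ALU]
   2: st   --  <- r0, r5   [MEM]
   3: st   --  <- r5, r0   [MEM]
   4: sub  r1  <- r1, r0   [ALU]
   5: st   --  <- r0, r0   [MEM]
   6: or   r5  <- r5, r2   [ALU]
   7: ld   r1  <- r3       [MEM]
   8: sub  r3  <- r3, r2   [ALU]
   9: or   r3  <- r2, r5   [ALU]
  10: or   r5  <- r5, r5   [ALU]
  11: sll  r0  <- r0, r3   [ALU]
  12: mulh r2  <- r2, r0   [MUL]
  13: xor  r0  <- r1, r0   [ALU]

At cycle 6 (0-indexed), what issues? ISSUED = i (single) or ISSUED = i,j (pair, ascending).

  cy0 -> i0/i1 (xor xor) dual
  cy1 -> i2 (st) no-port MEM/MEM
  cy2 -> i3/i4 (st sub) dual
  cy3 -> i5/i6 (st or) dual
  cy4 -> i7/i8 (ld sub) dual
  cy5 -> i9/i10 (or or) dual
  cy6 -> i11 (sll) RAW r0
  cy7 -> i12/i13 (mulh xor) dual

ISSUED = 11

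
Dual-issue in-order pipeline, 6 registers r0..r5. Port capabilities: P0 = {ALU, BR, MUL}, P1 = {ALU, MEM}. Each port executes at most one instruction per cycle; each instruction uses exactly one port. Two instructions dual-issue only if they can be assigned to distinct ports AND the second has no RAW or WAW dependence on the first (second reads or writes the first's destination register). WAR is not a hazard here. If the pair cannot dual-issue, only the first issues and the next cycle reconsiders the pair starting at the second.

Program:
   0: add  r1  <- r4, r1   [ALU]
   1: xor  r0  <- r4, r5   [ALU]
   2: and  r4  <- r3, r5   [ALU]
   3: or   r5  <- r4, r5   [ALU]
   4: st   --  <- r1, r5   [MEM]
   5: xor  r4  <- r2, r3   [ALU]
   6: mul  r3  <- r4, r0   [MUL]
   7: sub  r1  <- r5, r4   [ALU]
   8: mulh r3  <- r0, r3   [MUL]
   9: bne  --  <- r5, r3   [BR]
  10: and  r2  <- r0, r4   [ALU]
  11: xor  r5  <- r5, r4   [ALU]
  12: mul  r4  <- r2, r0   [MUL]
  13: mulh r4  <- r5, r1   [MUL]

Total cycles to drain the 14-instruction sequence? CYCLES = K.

CYCLES = 9

[0] i0&i1  add/xor  -- 2-wide
[1] i2  and  -- RAW r4
[2] i3  or  -- RAW r5
[3] i4&i5  st/xor  -- 2-wide
[4] i6&i7  mul/sub  -- 2-wide
[5] i8  mulh  -- no-port MUL/BR
[6] i9&i10  bne/and  -- 2-wide
[7] i11&i12  xor/mul  -- 2-wide
[8] i13  mulh  -- tail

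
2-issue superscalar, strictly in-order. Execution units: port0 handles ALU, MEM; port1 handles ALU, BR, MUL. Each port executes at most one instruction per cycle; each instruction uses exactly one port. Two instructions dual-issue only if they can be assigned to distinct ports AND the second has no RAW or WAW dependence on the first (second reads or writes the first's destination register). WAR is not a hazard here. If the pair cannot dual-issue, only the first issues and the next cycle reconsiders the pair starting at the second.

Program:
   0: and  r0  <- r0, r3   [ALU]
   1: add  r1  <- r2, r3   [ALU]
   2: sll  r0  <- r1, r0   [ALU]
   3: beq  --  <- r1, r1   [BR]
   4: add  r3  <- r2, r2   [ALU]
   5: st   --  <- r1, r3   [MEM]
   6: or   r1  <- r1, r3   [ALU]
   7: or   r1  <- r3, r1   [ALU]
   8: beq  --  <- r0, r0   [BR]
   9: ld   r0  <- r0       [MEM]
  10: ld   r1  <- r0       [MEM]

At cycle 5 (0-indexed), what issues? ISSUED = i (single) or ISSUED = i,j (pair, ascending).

ISSUED = 9

#0 head=0: and.ALU/add.ALU i0&i1 pair
#1 head=2: sll.ALU/beq.BR i2&i3 pair
#2 head=4: add.ALU i4 RAW r3
#3 head=5: st.MEM/or.ALU i5&i6 pair
#4 head=7: or.ALU/beq.BR i7&i8 pair
#5 head=9: ld.MEM i9 no-port MEM/MEM
#6 head=10: ld.MEM i10 tail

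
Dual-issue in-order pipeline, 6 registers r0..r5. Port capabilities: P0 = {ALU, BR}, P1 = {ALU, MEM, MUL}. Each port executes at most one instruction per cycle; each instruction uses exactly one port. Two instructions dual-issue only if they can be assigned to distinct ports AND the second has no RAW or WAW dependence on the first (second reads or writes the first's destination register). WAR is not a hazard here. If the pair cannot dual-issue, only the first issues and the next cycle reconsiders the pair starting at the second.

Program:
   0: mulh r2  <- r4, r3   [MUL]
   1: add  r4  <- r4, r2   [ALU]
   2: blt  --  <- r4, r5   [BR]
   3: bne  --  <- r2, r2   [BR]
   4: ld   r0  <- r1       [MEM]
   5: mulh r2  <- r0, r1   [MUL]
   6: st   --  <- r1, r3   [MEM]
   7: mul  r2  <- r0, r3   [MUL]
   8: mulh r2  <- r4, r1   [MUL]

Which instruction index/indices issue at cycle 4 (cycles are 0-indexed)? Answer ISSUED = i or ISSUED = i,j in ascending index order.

[0] i0  mulh  -- RAW r2
[1] i1  add  -- RAW r4
[2] i2  blt  -- no-port BR/BR
[3] i3&i4  bne+ld  -- dual
[4] i5  mulh  -- no-port MUL/MEM
[5] i6  st  -- no-port MEM/MUL
[6] i7  mul  -- no-port MUL/MUL
[7] i8  mulh  -- tail

ISSUED = 5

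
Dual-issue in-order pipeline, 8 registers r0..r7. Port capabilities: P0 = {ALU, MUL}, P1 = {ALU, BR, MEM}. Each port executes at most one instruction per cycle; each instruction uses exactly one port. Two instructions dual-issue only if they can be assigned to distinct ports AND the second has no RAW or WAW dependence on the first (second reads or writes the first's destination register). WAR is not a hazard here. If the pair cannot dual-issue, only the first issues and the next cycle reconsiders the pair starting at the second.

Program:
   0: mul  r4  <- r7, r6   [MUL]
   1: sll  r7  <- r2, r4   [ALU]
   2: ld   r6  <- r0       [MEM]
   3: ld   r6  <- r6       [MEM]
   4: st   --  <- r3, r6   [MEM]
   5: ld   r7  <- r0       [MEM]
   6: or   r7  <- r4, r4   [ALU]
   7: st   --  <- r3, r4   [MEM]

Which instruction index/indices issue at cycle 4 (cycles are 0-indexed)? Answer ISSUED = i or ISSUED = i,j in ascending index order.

ISSUED = 5

c0: i0 mul  RAW r4
c1: i1,i2 sll;ld  2-wide
c2: i3 ld  no-port MEM/MEM
c3: i4 st  no-port MEM/MEM
c4: i5 ld  WAW r7
c5: i6,i7 or;st  2-wide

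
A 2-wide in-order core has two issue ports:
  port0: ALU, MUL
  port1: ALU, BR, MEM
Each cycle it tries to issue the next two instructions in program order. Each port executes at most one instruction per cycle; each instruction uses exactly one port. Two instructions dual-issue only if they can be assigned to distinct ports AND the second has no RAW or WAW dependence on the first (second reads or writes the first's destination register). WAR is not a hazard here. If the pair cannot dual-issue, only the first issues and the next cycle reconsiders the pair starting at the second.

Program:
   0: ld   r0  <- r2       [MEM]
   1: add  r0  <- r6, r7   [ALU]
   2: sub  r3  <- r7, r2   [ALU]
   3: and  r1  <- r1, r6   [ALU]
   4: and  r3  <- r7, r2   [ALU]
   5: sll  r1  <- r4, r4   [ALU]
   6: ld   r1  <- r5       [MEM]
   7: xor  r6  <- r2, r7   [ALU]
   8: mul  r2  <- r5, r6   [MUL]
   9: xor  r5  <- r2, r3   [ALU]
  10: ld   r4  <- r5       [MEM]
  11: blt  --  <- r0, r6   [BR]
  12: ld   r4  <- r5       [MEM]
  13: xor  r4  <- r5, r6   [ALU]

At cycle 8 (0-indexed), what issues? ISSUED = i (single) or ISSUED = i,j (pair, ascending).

[0] i0  ld.MEM  -- WAW r0
[1] i1,i2  add.ALU+sub.ALU  -- 2-wide
[2] i3,i4  and.ALU+and.ALU  -- 2-wide
[3] i5  sll.ALU  -- WAW r1
[4] i6,i7  ld.MEM+xor.ALU  -- 2-wide
[5] i8  mul.MUL  -- RAW r2
[6] i9  xor.ALU  -- RAW r5
[7] i10  ld.MEM  -- no-port MEM/BR
[8] i11  blt.BR  -- no-port BR/MEM
[9] i12  ld.MEM  -- WAW r4
[10] i13  xor.ALU  -- tail

ISSUED = 11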